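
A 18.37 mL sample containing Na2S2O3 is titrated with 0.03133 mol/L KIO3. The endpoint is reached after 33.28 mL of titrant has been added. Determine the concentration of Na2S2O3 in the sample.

0.341 M

n(KIO3) = 0.03133 x 0.03328 = 0.001043 mol.
From the balanced equation, 1 mol KIO3 reacts with 6 mol Na2S2O3, so n(Na2S2O3) = 0.001043 x 6/1 = 0.006256 mol.
[Na2S2O3] = 0.006256 / 0.01837 L = 0.341 M.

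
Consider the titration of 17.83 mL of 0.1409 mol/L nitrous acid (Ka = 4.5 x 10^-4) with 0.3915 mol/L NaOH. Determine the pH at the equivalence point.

n(HNO2) = 0.1409 x 0.01783 = 0.002512 mol; V(NaOH) at equivalence = 0.002512/0.3915 = 0.006417 L.
At equivalence all the acid is converted to NO2-; total volume = 0.01783 + 0.006417 = 0.02425 L, so [NO2-] = 0.002512/0.02425 = 0.1036 M.
Kb = Kw/Ka = 1.0e-14 / 4.5 x 10^-4 = 2.22e-11.
[OH^-] = sqrt(Kb x [NO2-]) = sqrt(2.22e-11 x 0.1036) = 1.52e-6 M.
pOH = 5.82, so pH = 14.00 - 5.82 = 8.18.

8.18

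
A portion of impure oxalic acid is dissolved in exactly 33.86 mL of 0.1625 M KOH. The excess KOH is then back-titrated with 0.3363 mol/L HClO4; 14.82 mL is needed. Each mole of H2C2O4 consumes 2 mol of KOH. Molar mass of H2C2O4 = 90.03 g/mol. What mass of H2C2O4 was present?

0.0233 g

Total n(KOH) added = 0.1625 x 0.03386 = 0.005502 mol.
n(HClO4) used = 0.3363 x 0.01482 = 0.004984 mol, which equals the excess n(KOH).
So n(KOH) consumed by the sample = 0.005502 - 0.004984 = 0.0005183 mol.
n(H2C2O4) = 0.0005183 / 2 = 0.0002591 mol.
mass = 0.0002591 mol x 90.03 g/mol = 0.0233 g.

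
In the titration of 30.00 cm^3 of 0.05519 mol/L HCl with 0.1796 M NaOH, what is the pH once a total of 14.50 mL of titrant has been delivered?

n(acid) = 0.05519 x 0.03000 = 0.001656 mol; n(NaOH) added = 0.1796 x 0.01450 = 0.002604 mol.
Base is in excess by 0.002604 - 0.001656 = 0.0009485 mol in a total volume of 0.04450 L.
[OH^-] = 0.0009485/0.04450 = 0.02131 M, so pOH = 1.67 and pH = 14.00 - 1.67 = 12.33.

12.33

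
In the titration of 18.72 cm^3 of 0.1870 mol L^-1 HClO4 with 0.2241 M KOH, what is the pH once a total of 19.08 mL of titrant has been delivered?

n(acid) = 0.1870 x 0.01872 = 0.003501 mol; n(KOH) added = 0.2241 x 0.01908 = 0.004276 mol.
Base is in excess by 0.004276 - 0.003501 = 0.0007752 mol in a total volume of 0.03780 L.
[OH^-] = 0.0007752/0.03780 = 0.02051 M, so pOH = 1.69 and pH = 14.00 - 1.69 = 12.31.

12.31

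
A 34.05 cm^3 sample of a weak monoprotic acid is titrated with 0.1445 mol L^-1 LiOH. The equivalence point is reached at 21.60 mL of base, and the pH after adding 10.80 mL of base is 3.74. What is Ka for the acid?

1.8 x 10^-4

10.80 mL is half of the equivalence volume, so this is the half-equivalence point where [HA] = [A^-].
At half-equivalence pH = pKa, so pKa = 3.74.
Ka = 10^(-3.74) = 1.8 x 10^-4.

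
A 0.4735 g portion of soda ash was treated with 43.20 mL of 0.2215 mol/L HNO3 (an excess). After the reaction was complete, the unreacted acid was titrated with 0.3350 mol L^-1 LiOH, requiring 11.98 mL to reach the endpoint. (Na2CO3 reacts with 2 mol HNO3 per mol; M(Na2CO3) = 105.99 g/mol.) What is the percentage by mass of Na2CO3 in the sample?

62.2%

Total n(HNO3) added = 0.2215 x 0.04320 = 0.009569 mol.
n(LiOH) used = 0.3350 x 0.01198 = 0.004013 mol, which equals the excess n(HNO3).
So n(HNO3) consumed by the sample = 0.009569 - 0.004013 = 0.005556 mol.
n(Na2CO3) = 0.005556 / 2 = 0.002778 mol.
mass Na2CO3 = 0.002778 x 105.99 = 0.2944 g, so %Na2CO3 = 0.2944/0.4735 x 100 = 62.2%.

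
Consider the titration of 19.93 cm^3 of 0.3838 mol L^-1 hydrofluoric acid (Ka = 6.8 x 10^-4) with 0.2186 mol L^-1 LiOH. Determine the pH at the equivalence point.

8.16

n(HF) = 0.3838 x 0.01993 = 0.007649 mol; V(LiOH) at equivalence = 0.007649/0.2186 = 0.03499 L.
At equivalence all the acid is converted to F-; total volume = 0.01993 + 0.03499 = 0.05492 L, so [F-] = 0.007649/0.05492 = 0.1393 M.
Kb = Kw/Ka = 1.0e-14 / 6.8 x 10^-4 = 1.47e-11.
[OH^-] = sqrt(Kb x [F-]) = sqrt(1.47e-11 x 0.1393) = 1.43e-6 M.
pOH = 5.84, so pH = 14.00 - 5.84 = 8.16.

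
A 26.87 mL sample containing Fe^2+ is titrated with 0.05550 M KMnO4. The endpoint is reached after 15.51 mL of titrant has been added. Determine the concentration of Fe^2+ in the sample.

0.160 M

n(KMnO4) = 0.05550 x 0.01551 = 0.0008608 mol.
From the balanced equation, 1 mol KMnO4 reacts with 5 mol Fe^2+, so n(Fe^2+) = 0.0008608 x 5/1 = 0.004304 mol.
[Fe^2+] = 0.004304 / 0.02687 L = 0.160 M.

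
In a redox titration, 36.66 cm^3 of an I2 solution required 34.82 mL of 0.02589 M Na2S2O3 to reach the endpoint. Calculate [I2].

0.0123 M

n(Na2S2O3) = 0.02589 x 0.03482 = 0.0009015 mol.
From the balanced equation, 2 mol Na2S2O3 reacts with 1 mol I2, so n(I2) = 0.0009015 x 1/2 = 0.0004507 mol.
[I2] = 0.0004507 / 0.03666 L = 0.0123 M.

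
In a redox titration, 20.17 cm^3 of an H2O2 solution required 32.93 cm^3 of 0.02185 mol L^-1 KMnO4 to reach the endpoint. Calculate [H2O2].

0.0892 M

n(KMnO4) = 0.02185 x 0.03293 = 0.0007195 mol.
From the balanced equation, 2 mol KMnO4 reacts with 5 mol H2O2, so n(H2O2) = 0.0007195 x 5/2 = 0.001799 mol.
[H2O2] = 0.001799 / 0.02017 L = 0.0892 M.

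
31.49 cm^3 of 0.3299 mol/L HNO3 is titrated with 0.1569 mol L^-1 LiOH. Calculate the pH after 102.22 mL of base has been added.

12.63

n(acid) = 0.3299 x 0.03149 = 0.01039 mol; n(LiOH) added = 0.1569 x 0.1022 = 0.01604 mol.
Base is in excess by 0.01604 - 0.01039 = 0.005650 mol in a total volume of 0.1337 L.
[OH^-] = 0.005650/0.1337 = 0.04225 M, so pOH = 1.37 and pH = 14.00 - 1.37 = 12.63.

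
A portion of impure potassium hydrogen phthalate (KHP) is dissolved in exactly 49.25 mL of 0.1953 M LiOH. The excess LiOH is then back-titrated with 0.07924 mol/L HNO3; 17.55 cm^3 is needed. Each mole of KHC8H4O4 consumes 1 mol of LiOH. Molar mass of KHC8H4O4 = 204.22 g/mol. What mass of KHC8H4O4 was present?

Total n(LiOH) added = 0.1953 x 0.04925 = 0.009619 mol.
n(HNO3) used = 0.07924 x 0.01755 = 0.001391 mol, which equals the excess n(LiOH).
So n(LiOH) consumed by the sample = 0.009619 - 0.001391 = 0.008228 mol.
n(KHC8H4O4) = 0.008228 / 1 = 0.008228 mol.
mass = 0.008228 mol x 204.22 g/mol = 1.68 g.

1.68 g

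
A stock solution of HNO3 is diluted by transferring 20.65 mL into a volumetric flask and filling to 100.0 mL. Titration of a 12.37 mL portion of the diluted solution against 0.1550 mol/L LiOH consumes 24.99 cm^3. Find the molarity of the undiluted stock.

n(LiOH) = 0.1550 x 0.02499 = 0.003873 mol.
n(HNO3) in the aliquot = 0.003873 mol.
[diluted HNO3] = 0.003873 / 0.01237 = 0.3131 M.
Dilution factor = 100.0/20.65 = 4.843, so [stock] = 0.3131 x 4.843 = 1.52 M.

1.52 M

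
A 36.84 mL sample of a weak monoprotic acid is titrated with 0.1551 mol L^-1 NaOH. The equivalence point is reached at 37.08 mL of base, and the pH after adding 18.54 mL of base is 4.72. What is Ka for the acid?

1.9 x 10^-5

18.54 mL is half of the equivalence volume, so this is the half-equivalence point where [HA] = [A^-].
At half-equivalence pH = pKa, so pKa = 4.72.
Ka = 10^(-4.72) = 1.9 x 10^-5.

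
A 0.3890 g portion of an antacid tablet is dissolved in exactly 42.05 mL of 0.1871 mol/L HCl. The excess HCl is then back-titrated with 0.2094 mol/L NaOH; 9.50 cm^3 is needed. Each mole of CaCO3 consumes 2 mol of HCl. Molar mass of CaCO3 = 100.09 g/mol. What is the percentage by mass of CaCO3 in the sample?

Total n(HCl) added = 0.1871 x 0.04205 = 0.007868 mol.
n(NaOH) used = 0.2094 x 0.009500 = 0.001989 mol, which equals the excess n(HCl).
So n(HCl) consumed by the sample = 0.007868 - 0.001989 = 0.005878 mol.
n(CaCO3) = 0.005878 / 2 = 0.002939 mol.
mass CaCO3 = 0.002939 x 100.09 = 0.2942 g, so %CaCO3 = 0.2942/0.3890 x 100 = 75.6%.

75.6%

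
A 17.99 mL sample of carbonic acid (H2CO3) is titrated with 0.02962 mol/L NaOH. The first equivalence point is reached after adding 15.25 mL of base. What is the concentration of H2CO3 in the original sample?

n(NaOH) = 0.02962 x 0.01525 = 0.0004517 mol.
At the first equivalence point, 1 mol OH^- react per mol H2CO3, so n(H2CO3) = 0.0004517 / 1 = 0.0004517 mol.
[H2CO3] = 0.0004517 / 0.01799 L = 0.0251 M.

0.0251 M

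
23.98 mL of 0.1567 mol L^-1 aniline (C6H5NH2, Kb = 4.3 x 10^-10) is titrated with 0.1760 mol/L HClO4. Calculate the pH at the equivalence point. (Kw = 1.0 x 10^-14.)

2.86

n(C6H5NH2) = 0.1567 x 0.02398 = 0.003758 mol; V(HClO4) at equivalence = 0.003758/0.1760 = 0.02135 L.
At equivalence the base is fully converted to C6H5NH3+; total volume = 0.04533 L, so [C6H5NH3+] = 0.003758/0.04533 = 0.08290 M.
Ka(C6H5NH3+) = Kw/Kb = 1.0e-14 / 4.3 x 10^-10 = 2.33e-5.
[H^+] = sqrt(Ka x [C6H5NH3+]) = sqrt(2.33e-5 x 0.08290) = 0.00139 M.
pH = -log(0.00139) = 2.86.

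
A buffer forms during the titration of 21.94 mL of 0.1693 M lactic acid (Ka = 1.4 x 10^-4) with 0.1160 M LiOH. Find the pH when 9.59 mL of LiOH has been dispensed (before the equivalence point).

Initial n(HC3H5O3) = 0.1693 x 0.02194 = 0.003714 mol.
n(LiOH) added = 0.1160 x 0.009590 = 0.001112 mol, converting that many moles of HC3H5O3 to C3H5O3-.
Remaining n(HC3H5O3) = 0.002602 mol; n(C3H5O3-) = 0.001112 mol.
By Henderson-Hasselbalch, pH = pKa + log([A^-]/[HA]) = 3.85 + log(0.001112/0.002602) = 3.85 + (-0.37) = 3.48.

3.48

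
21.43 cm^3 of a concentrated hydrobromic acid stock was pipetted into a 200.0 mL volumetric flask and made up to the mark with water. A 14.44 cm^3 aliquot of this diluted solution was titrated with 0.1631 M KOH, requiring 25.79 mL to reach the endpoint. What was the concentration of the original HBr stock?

n(KOH) = 0.1631 x 0.02579 = 0.004206 mol.
n(HBr) in the aliquot = 0.004206 mol.
[diluted HBr] = 0.004206 / 0.01444 = 0.2913 M.
Dilution factor = 200.0/21.43 = 9.333, so [stock] = 0.2913 x 9.333 = 2.72 M.

2.72 M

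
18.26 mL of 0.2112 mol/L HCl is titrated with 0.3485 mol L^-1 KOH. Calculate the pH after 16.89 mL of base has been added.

n(acid) = 0.2112 x 0.01826 = 0.003857 mol; n(KOH) added = 0.3485 x 0.01689 = 0.005886 mol.
Base is in excess by 0.005886 - 0.003857 = 0.002030 mol in a total volume of 0.03515 L.
[OH^-] = 0.002030/0.03515 = 0.05774 M, so pOH = 1.24 and pH = 14.00 - 1.24 = 12.76.

12.76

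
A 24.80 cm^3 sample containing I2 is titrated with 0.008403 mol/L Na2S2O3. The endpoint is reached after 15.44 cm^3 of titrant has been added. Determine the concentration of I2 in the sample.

0.00262 M

n(Na2S2O3) = 0.008403 x 0.01544 = 0.0001297 mol.
From the balanced equation, 2 mol Na2S2O3 reacts with 1 mol I2, so n(I2) = 0.0001297 x 1/2 = 6.487e-5 mol.
[I2] = 6.487e-5 / 0.02480 L = 0.00262 M.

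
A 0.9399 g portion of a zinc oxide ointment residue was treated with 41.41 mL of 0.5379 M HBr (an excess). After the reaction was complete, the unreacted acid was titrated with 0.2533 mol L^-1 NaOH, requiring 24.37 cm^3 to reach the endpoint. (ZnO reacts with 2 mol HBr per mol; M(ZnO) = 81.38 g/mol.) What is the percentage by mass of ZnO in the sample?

69.7%

Total n(HBr) added = 0.5379 x 0.04141 = 0.02227 mol.
n(NaOH) used = 0.2533 x 0.02437 = 0.006173 mol, which equals the excess n(HBr).
So n(HBr) consumed by the sample = 0.02227 - 0.006173 = 0.01610 mol.
n(ZnO) = 0.01610 / 2 = 0.008051 mol.
mass ZnO = 0.008051 x 81.38 = 0.6552 g, so %ZnO = 0.6552/0.9399 x 100 = 69.7%.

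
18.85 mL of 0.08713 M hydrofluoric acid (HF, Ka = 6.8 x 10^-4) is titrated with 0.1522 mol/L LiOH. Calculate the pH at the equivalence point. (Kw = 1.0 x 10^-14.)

n(HF) = 0.08713 x 0.01885 = 0.001642 mol; V(LiOH) at equivalence = 0.001642/0.1522 = 0.01079 L.
At equivalence all the acid is converted to F-; total volume = 0.01885 + 0.01079 = 0.02964 L, so [F-] = 0.001642/0.02964 = 0.05541 M.
Kb = Kw/Ka = 1.0e-14 / 6.8 x 10^-4 = 1.47e-11.
[OH^-] = sqrt(Kb x [F-]) = sqrt(1.47e-11 x 0.05541) = 9.03e-7 M.
pOH = 6.04, so pH = 14.00 - 6.04 = 7.96.

7.96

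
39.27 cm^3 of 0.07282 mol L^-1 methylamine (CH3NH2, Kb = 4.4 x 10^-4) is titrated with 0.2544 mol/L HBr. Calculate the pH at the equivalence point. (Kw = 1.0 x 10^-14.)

5.95

n(CH3NH2) = 0.07282 x 0.03927 = 0.002860 mol; V(HBr) at equivalence = 0.002860/0.2544 = 0.01124 L.
At equivalence the base is fully converted to CH3NH3+; total volume = 0.05051 L, so [CH3NH3+] = 0.002860/0.05051 = 0.05661 M.
Ka(CH3NH3+) = Kw/Kb = 1.0e-14 / 4.4 x 10^-4 = 2.27e-11.
[H^+] = sqrt(Ka x [CH3NH3+]) = sqrt(2.27e-11 x 0.05661) = 1.13e-6 M.
pH = -log(1.13e-6) = 5.95.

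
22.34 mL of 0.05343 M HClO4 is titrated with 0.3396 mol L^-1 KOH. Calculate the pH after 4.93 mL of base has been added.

n(acid) = 0.05343 x 0.02234 = 0.001194 mol; n(KOH) added = 0.3396 x 0.004930 = 0.001674 mol.
Base is in excess by 0.001674 - 0.001194 = 0.0004806 mol in a total volume of 0.02727 L.
[OH^-] = 0.0004806/0.02727 = 0.01762 M, so pOH = 1.75 and pH = 14.00 - 1.75 = 12.25.

12.25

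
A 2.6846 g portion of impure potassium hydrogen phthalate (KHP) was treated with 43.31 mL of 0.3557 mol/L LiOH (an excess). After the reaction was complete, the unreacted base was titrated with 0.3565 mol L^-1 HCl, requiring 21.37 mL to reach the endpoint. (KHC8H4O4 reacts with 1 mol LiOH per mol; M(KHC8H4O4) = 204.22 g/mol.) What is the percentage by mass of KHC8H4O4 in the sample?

Total n(LiOH) added = 0.3557 x 0.04331 = 0.01541 mol.
n(HCl) used = 0.3565 x 0.02137 = 0.007618 mol, which equals the excess n(LiOH).
So n(LiOH) consumed by the sample = 0.01541 - 0.007618 = 0.007787 mol.
n(KHC8H4O4) = 0.007787 / 1 = 0.007787 mol.
mass KHC8H4O4 = 0.007787 x 204.22 = 1.590 g, so %KHC8H4O4 = 1.590/2.6846 x 100 = 59.2%.

59.2%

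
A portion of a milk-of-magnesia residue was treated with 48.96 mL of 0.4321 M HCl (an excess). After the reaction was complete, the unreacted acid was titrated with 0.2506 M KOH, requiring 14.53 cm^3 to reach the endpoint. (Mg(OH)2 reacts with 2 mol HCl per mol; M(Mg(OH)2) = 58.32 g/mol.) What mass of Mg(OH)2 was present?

Total n(HCl) added = 0.4321 x 0.04896 = 0.02116 mol.
n(KOH) used = 0.2506 x 0.01453 = 0.003641 mol, which equals the excess n(HCl).
So n(HCl) consumed by the sample = 0.02116 - 0.003641 = 0.01751 mol.
n(Mg(OH)2) = 0.01751 / 2 = 0.008757 mol.
mass = 0.008757 mol x 58.32 g/mol = 0.511 g.

0.511 g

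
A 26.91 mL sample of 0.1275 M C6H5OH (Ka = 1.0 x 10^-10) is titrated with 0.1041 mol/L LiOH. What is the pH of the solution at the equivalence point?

n(C6H5OH) = 0.1275 x 0.02691 = 0.003431 mol; V(LiOH) at equivalence = 0.003431/0.1041 = 0.03296 L.
At equivalence all the acid is converted to C6H5O-; total volume = 0.02691 + 0.03296 = 0.05987 L, so [C6H5O-] = 0.003431/0.05987 = 0.05731 M.
Kb = Kw/Ka = 1.0e-14 / 1.0 x 10^-10 = 0.000100.
[OH^-] = sqrt(Kb x [C6H5O-]) = sqrt(0.000100 x 0.05731) = 0.00239 M.
pOH = 2.62, so pH = 14.00 - 2.62 = 11.38.

11.38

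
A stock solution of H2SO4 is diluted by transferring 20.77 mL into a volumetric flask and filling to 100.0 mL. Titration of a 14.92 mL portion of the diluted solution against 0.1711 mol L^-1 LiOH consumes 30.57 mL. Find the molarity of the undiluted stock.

n(LiOH) = 0.1711 x 0.03057 = 0.005231 mol.
n(H2SO4) in the aliquot = 0.005231 x 1/2 = 0.002615 mol.
[diluted H2SO4] = 0.002615 / 0.01492 = 0.1753 M.
Dilution factor = 100.0/20.77 = 4.815, so [stock] = 0.1753 x 4.815 = 0.844 M.

0.844 M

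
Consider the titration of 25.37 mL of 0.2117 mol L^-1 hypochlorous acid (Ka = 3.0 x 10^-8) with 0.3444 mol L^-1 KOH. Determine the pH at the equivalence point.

n(HClO) = 0.2117 x 0.02537 = 0.005371 mol; V(KOH) at equivalence = 0.005371/0.3444 = 0.01559 L.
At equivalence all the acid is converted to ClO-; total volume = 0.02537 + 0.01559 = 0.04096 L, so [ClO-] = 0.005371/0.04096 = 0.1311 M.
Kb = Kw/Ka = 1.0e-14 / 3.0 x 10^-8 = 3.33e-7.
[OH^-] = sqrt(Kb x [ClO-]) = sqrt(3.33e-7 x 0.1311) = 0.000209 M.
pOH = 3.68, so pH = 14.00 - 3.68 = 10.32.

10.32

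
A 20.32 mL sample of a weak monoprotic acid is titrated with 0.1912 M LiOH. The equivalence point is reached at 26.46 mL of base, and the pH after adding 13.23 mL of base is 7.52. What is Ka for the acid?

3.0 x 10^-8

13.23 mL is half of the equivalence volume, so this is the half-equivalence point where [HA] = [A^-].
At half-equivalence pH = pKa, so pKa = 7.52.
Ka = 10^(-7.52) = 3.0 x 10^-8.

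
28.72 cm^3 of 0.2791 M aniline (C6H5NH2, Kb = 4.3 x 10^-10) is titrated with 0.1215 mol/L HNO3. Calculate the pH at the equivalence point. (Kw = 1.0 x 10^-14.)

2.85

n(C6H5NH2) = 0.2791 x 0.02872 = 0.008016 mol; V(HNO3) at equivalence = 0.008016/0.1215 = 0.06597 L.
At equivalence the base is fully converted to C6H5NH3+; total volume = 0.09469 L, so [C6H5NH3+] = 0.008016/0.09469 = 0.08465 M.
Ka(C6H5NH3+) = Kw/Kb = 1.0e-14 / 4.3 x 10^-10 = 2.33e-5.
[H^+] = sqrt(Ka x [C6H5NH3+]) = sqrt(2.33e-5 x 0.08465) = 0.00140 M.
pH = -log(0.00140) = 2.85.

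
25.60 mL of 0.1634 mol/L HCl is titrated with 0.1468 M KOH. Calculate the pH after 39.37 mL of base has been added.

n(acid) = 0.1634 x 0.02560 = 0.004183 mol; n(KOH) added = 0.1468 x 0.03937 = 0.005780 mol.
Base is in excess by 0.005780 - 0.004183 = 0.001596 mol in a total volume of 0.06497 L.
[OH^-] = 0.001596/0.06497 = 0.02457 M, so pOH = 1.61 and pH = 14.00 - 1.61 = 12.39.

12.39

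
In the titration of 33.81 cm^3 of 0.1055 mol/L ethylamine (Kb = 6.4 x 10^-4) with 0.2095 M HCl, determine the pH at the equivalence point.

5.98

n(C2H5NH2) = 0.1055 x 0.03381 = 0.003567 mol; V(HCl) at equivalence = 0.003567/0.2095 = 0.01703 L.
At equivalence the base is fully converted to C2H5NH3+; total volume = 0.05084 L, so [C2H5NH3+] = 0.003567/0.05084 = 0.07017 M.
Ka(C2H5NH3+) = Kw/Kb = 1.0e-14 / 6.4 x 10^-4 = 1.56e-11.
[H^+] = sqrt(Ka x [C2H5NH3+]) = sqrt(1.56e-11 x 0.07017) = 1.05e-6 M.
pH = -log(1.05e-6) = 5.98.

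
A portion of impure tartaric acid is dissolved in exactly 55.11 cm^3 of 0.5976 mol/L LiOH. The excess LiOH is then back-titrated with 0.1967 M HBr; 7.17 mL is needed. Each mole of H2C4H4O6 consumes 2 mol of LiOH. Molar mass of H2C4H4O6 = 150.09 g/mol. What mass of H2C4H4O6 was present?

Total n(LiOH) added = 0.5976 x 0.05511 = 0.03293 mol.
n(HBr) used = 0.1967 x 0.007170 = 0.001410 mol, which equals the excess n(LiOH).
So n(LiOH) consumed by the sample = 0.03293 - 0.001410 = 0.03152 mol.
n(H2C4H4O6) = 0.03152 / 2 = 0.01576 mol.
mass = 0.01576 mol x 150.09 g/mol = 2.37 g.

2.37 g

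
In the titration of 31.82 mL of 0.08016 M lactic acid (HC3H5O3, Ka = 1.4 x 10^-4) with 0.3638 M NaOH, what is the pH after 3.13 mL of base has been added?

3.76

Initial n(HC3H5O3) = 0.08016 x 0.03182 = 0.002551 mol.
n(NaOH) added = 0.3638 x 0.003130 = 0.001139 mol, converting that many moles of HC3H5O3 to C3H5O3-.
Remaining n(HC3H5O3) = 0.001412 mol; n(C3H5O3-) = 0.001139 mol.
By Henderson-Hasselbalch, pH = pKa + log([A^-]/[HA]) = 3.85 + log(0.001139/0.001412) = 3.85 + (-0.09) = 3.76.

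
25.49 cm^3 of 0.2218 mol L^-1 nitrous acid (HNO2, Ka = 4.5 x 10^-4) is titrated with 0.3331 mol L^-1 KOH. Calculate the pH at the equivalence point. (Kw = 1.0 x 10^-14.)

8.24

n(HNO2) = 0.2218 x 0.02549 = 0.005654 mol; V(KOH) at equivalence = 0.005654/0.3331 = 0.01697 L.
At equivalence all the acid is converted to NO2-; total volume = 0.02549 + 0.01697 = 0.04246 L, so [NO2-] = 0.005654/0.04246 = 0.1331 M.
Kb = Kw/Ka = 1.0e-14 / 4.5 x 10^-4 = 2.22e-11.
[OH^-] = sqrt(Kb x [NO2-]) = sqrt(2.22e-11 x 0.1331) = 1.72e-6 M.
pOH = 5.76, so pH = 14.00 - 5.76 = 8.24.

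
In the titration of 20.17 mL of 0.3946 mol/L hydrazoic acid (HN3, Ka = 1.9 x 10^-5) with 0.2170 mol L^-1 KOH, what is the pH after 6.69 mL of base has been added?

4.07

Initial n(HN3) = 0.3946 x 0.02017 = 0.007959 mol.
n(KOH) added = 0.2170 x 0.006690 = 0.001452 mol, converting that many moles of HN3 to N3-.
Remaining n(HN3) = 0.006507 mol; n(N3-) = 0.001452 mol.
By Henderson-Hasselbalch, pH = pKa + log([A^-]/[HA]) = 4.72 + log(0.001452/0.006507) = 4.72 + (-0.65) = 4.07.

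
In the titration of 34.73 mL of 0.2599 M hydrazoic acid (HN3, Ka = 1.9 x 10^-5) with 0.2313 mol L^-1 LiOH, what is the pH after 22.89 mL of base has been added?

4.87

Initial n(HN3) = 0.2599 x 0.03473 = 0.009026 mol.
n(LiOH) added = 0.2313 x 0.02289 = 0.005294 mol, converting that many moles of HN3 to N3-.
Remaining n(HN3) = 0.003732 mol; n(N3-) = 0.005294 mol.
By Henderson-Hasselbalch, pH = pKa + log([A^-]/[HA]) = 4.72 + log(0.005294/0.003732) = 4.72 + (+0.15) = 4.87.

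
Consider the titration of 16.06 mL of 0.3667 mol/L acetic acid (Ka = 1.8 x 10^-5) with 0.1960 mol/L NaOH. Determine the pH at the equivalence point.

n(CH3COOH) = 0.3667 x 0.01606 = 0.005889 mol; V(NaOH) at equivalence = 0.005889/0.1960 = 0.03005 L.
At equivalence all the acid is converted to CH3COO-; total volume = 0.01606 + 0.03005 = 0.04611 L, so [CH3COO-] = 0.005889/0.04611 = 0.1277 M.
Kb = Kw/Ka = 1.0e-14 / 1.8 x 10^-5 = 5.56e-10.
[OH^-] = sqrt(Kb x [CH3COO-]) = sqrt(5.56e-10 x 0.1277) = 8.42e-6 M.
pOH = 5.07, so pH = 14.00 - 5.07 = 8.93.

8.93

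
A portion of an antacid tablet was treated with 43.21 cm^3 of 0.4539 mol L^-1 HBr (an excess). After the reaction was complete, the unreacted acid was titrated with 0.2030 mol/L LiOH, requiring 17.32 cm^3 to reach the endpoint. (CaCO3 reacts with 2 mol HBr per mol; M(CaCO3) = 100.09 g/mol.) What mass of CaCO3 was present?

0.806 g

Total n(HBr) added = 0.4539 x 0.04321 = 0.01961 mol.
n(LiOH) used = 0.2030 x 0.01732 = 0.003516 mol, which equals the excess n(HBr).
So n(HBr) consumed by the sample = 0.01961 - 0.003516 = 0.01610 mol.
n(CaCO3) = 0.01610 / 2 = 0.008049 mol.
mass = 0.008049 mol x 100.09 g/mol = 0.806 g.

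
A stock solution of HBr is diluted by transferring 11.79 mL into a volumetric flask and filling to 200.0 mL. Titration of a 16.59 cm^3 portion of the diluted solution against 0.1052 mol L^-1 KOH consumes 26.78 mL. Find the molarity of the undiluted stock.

2.88 M

n(KOH) = 0.1052 x 0.02678 = 0.002817 mol.
n(HBr) in the aliquot = 0.002817 mol.
[diluted HBr] = 0.002817 / 0.01659 = 0.1698 M.
Dilution factor = 200.0/11.79 = 16.96, so [stock] = 0.1698 x 16.96 = 2.88 M.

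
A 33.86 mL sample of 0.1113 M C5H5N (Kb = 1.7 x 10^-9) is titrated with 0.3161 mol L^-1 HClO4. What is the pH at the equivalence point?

3.16

n(C5H5N) = 0.1113 x 0.03386 = 0.003769 mol; V(HClO4) at equivalence = 0.003769/0.3161 = 0.01192 L.
At equivalence the base is fully converted to C5H5NH+; total volume = 0.04578 L, so [C5H5NH+] = 0.003769/0.04578 = 0.08232 M.
Ka(C5H5NH+) = Kw/Kb = 1.0e-14 / 1.7 x 10^-9 = 5.88e-6.
[H^+] = sqrt(Ka x [C5H5NH+]) = sqrt(5.88e-6 x 0.08232) = 0.000696 M.
pH = -log(0.000696) = 3.16.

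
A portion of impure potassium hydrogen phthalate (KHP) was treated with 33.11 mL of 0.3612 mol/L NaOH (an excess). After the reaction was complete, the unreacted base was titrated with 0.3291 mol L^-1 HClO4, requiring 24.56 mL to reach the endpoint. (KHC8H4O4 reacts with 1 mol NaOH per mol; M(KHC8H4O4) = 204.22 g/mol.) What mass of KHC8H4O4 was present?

0.792 g

Total n(NaOH) added = 0.3612 x 0.03311 = 0.01196 mol.
n(HClO4) used = 0.3291 x 0.02456 = 0.008083 mol, which equals the excess n(NaOH).
So n(NaOH) consumed by the sample = 0.01196 - 0.008083 = 0.003877 mol.
n(KHC8H4O4) = 0.003877 / 1 = 0.003877 mol.
mass = 0.003877 mol x 204.22 g/mol = 0.792 g.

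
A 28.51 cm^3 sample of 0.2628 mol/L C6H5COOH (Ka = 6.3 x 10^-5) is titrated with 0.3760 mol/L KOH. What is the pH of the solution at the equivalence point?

8.70

n(C6H5COOH) = 0.2628 x 0.02851 = 0.007492 mol; V(KOH) at equivalence = 0.007492/0.3760 = 0.01993 L.
At equivalence all the acid is converted to C6H5COO-; total volume = 0.02851 + 0.01993 = 0.04844 L, so [C6H5COO-] = 0.007492/0.04844 = 0.1547 M.
Kb = Kw/Ka = 1.0e-14 / 6.3 x 10^-5 = 1.59e-10.
[OH^-] = sqrt(Kb x [C6H5COO-]) = sqrt(1.59e-10 x 0.1547) = 4.96e-6 M.
pOH = 5.30, so pH = 14.00 - 5.30 = 8.70.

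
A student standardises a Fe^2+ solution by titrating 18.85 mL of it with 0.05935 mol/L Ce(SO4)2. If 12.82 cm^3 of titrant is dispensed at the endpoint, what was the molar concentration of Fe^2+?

0.0404 M

n(Ce(SO4)2) = 0.05935 x 0.01282 = 0.0007609 mol.
From the balanced equation, 1 mol Ce(SO4)2 reacts with 1 mol Fe^2+, so n(Fe^2+) = 0.0007609 x 1/1 = 0.0007609 mol.
[Fe^2+] = 0.0007609 / 0.01885 L = 0.0404 M.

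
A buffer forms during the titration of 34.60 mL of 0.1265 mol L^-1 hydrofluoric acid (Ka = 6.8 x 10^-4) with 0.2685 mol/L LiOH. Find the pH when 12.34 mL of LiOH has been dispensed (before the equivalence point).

3.66

Initial n(HF) = 0.1265 x 0.03460 = 0.004377 mol.
n(LiOH) added = 0.2685 x 0.01234 = 0.003313 mol, converting that many moles of HF to F-.
Remaining n(HF) = 0.001064 mol; n(F-) = 0.003313 mol.
By Henderson-Hasselbalch, pH = pKa + log([A^-]/[HA]) = 3.17 + log(0.003313/0.001064) = 3.17 + (+0.49) = 3.66.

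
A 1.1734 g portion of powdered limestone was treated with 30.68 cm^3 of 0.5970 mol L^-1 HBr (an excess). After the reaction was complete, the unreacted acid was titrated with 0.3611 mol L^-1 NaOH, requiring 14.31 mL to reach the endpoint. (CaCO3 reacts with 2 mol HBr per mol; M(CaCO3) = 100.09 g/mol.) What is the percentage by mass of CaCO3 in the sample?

Total n(HBr) added = 0.5970 x 0.03068 = 0.01832 mol.
n(NaOH) used = 0.3611 x 0.01431 = 0.005167 mol, which equals the excess n(HBr).
So n(HBr) consumed by the sample = 0.01832 - 0.005167 = 0.01315 mol.
n(CaCO3) = 0.01315 / 2 = 0.006574 mol.
mass CaCO3 = 0.006574 x 100.09 = 0.6580 g, so %CaCO3 = 0.6580/1.1734 x 100 = 56.1%.

56.1%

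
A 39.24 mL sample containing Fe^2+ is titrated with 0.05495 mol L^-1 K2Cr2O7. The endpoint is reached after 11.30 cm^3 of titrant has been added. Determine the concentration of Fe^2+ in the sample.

0.0949 M

n(K2Cr2O7) = 0.05495 x 0.01130 = 0.0006209 mol.
From the balanced equation, 1 mol K2Cr2O7 reacts with 6 mol Fe^2+, so n(Fe^2+) = 0.0006209 x 6/1 = 0.003726 mol.
[Fe^2+] = 0.003726 / 0.03924 L = 0.0949 M.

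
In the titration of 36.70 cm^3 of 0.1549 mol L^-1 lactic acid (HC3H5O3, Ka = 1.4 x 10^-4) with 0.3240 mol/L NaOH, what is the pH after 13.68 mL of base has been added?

Initial n(HC3H5O3) = 0.1549 x 0.03670 = 0.005685 mol.
n(NaOH) added = 0.3240 x 0.01368 = 0.004432 mol, converting that many moles of HC3H5O3 to C3H5O3-.
Remaining n(HC3H5O3) = 0.001253 mol; n(C3H5O3-) = 0.004432 mol.
By Henderson-Hasselbalch, pH = pKa + log([A^-]/[HA]) = 3.85 + log(0.004432/0.001253) = 3.85 + (+0.55) = 4.40.

4.40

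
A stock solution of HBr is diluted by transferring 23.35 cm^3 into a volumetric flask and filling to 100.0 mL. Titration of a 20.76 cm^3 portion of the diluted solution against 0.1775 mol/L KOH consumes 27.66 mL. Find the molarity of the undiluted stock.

1.01 M

n(KOH) = 0.1775 x 0.02766 = 0.004910 mol.
n(HBr) in the aliquot = 0.004910 mol.
[diluted HBr] = 0.004910 / 0.02076 = 0.2365 M.
Dilution factor = 100.0/23.35 = 4.283, so [stock] = 0.2365 x 4.283 = 1.01 M.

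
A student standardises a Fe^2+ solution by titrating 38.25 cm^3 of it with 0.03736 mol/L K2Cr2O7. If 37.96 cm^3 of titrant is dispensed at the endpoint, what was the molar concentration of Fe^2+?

n(K2Cr2O7) = 0.03736 x 0.03796 = 0.001418 mol.
From the balanced equation, 1 mol K2Cr2O7 reacts with 6 mol Fe^2+, so n(Fe^2+) = 0.001418 x 6/1 = 0.008509 mol.
[Fe^2+] = 0.008509 / 0.03825 L = 0.222 M.

0.222 M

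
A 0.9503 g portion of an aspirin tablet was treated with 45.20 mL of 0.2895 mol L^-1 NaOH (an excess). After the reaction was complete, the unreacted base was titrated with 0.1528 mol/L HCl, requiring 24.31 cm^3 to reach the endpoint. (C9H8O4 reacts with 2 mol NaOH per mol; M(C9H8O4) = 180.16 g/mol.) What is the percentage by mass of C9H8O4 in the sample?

88.8%

Total n(NaOH) added = 0.2895 x 0.04520 = 0.01309 mol.
n(HCl) used = 0.1528 x 0.02431 = 0.003715 mol, which equals the excess n(NaOH).
So n(NaOH) consumed by the sample = 0.01309 - 0.003715 = 0.009371 mol.
n(C9H8O4) = 0.009371 / 2 = 0.004685 mol.
mass C9H8O4 = 0.004685 x 180.16 = 0.8441 g, so %C9H8O4 = 0.8441/0.9503 x 100 = 88.8%.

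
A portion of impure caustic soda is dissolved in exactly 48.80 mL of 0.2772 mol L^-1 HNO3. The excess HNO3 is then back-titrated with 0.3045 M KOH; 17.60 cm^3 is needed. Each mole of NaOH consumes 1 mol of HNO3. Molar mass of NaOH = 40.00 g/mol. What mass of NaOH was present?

0.327 g

Total n(HNO3) added = 0.2772 x 0.04880 = 0.01353 mol.
n(KOH) used = 0.3045 x 0.01760 = 0.005359 mol, which equals the excess n(HNO3).
So n(HNO3) consumed by the sample = 0.01353 - 0.005359 = 0.008168 mol.
n(NaOH) = 0.008168 / 1 = 0.008168 mol.
mass = 0.008168 mol x 40.00 g/mol = 0.327 g.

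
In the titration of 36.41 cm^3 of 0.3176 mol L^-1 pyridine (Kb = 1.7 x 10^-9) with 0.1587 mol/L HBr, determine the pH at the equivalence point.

n(C5H5N) = 0.3176 x 0.03641 = 0.01156 mol; V(HBr) at equivalence = 0.01156/0.1587 = 0.07287 L.
At equivalence the base is fully converted to C5H5NH+; total volume = 0.1093 L, so [C5H5NH+] = 0.01156/0.1093 = 0.1058 M.
Ka(C5H5NH+) = Kw/Kb = 1.0e-14 / 1.7 x 10^-9 = 5.88e-6.
[H^+] = sqrt(Ka x [C5H5NH+]) = sqrt(5.88e-6 x 0.1058) = 0.000789 M.
pH = -log(0.000789) = 3.10.

3.10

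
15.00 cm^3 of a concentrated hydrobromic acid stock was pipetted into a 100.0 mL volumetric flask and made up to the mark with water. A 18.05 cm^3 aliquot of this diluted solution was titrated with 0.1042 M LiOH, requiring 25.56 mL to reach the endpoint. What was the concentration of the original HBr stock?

0.984 M

n(LiOH) = 0.1042 x 0.02556 = 0.002663 mol.
n(HBr) in the aliquot = 0.002663 mol.
[diluted HBr] = 0.002663 / 0.01805 = 0.1476 M.
Dilution factor = 100.0/15.00 = 6.667, so [stock] = 0.1476 x 6.667 = 0.984 M.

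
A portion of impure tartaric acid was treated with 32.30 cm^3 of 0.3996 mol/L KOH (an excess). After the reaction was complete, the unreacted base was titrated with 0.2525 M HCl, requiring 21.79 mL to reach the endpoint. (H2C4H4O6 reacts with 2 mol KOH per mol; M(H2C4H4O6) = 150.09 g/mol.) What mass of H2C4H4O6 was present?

Total n(KOH) added = 0.3996 x 0.03230 = 0.01291 mol.
n(HCl) used = 0.2525 x 0.02179 = 0.005502 mol, which equals the excess n(KOH).
So n(KOH) consumed by the sample = 0.01291 - 0.005502 = 0.007405 mol.
n(H2C4H4O6) = 0.007405 / 2 = 0.003703 mol.
mass = 0.003703 mol x 150.09 g/mol = 0.556 g.

0.556 g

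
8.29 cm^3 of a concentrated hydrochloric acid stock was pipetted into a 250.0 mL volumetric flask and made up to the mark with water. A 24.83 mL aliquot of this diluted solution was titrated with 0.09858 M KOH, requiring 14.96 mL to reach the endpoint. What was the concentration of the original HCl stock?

1.79 M

n(KOH) = 0.09858 x 0.01496 = 0.001475 mol.
n(HCl) in the aliquot = 0.001475 mol.
[diluted HCl] = 0.001475 / 0.02483 = 0.05939 M.
Dilution factor = 250.0/8.290 = 30.16, so [stock] = 0.05939 x 30.16 = 1.79 M.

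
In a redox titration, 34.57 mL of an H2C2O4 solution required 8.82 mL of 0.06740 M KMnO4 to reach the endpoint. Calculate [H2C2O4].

n(KMnO4) = 0.06740 x 0.008820 = 0.0005945 mol.
From the balanced equation, 2 mol KMnO4 reacts with 5 mol H2C2O4, so n(H2C2O4) = 0.0005945 x 5/2 = 0.001486 mol.
[H2C2O4] = 0.001486 / 0.03457 L = 0.0430 M.

0.0430 M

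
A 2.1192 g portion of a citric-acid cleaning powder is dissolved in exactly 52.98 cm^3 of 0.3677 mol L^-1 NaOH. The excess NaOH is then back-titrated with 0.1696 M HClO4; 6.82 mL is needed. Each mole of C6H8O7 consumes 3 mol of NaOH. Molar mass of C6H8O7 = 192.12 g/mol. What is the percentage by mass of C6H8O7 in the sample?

55.4%

Total n(NaOH) added = 0.3677 x 0.05298 = 0.01948 mol.
n(HClO4) used = 0.1696 x 0.006820 = 0.001157 mol, which equals the excess n(NaOH).
So n(NaOH) consumed by the sample = 0.01948 - 0.001157 = 0.01832 mol.
n(C6H8O7) = 0.01832 / 3 = 0.006108 mol.
mass C6H8O7 = 0.006108 x 192.12 = 1.173 g, so %C6H8O7 = 1.173/2.1192 x 100 = 55.4%.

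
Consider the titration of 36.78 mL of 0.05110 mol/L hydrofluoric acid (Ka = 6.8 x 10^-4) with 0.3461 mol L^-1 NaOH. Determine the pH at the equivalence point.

7.91

n(HF) = 0.05110 x 0.03678 = 0.001879 mol; V(NaOH) at equivalence = 0.001879/0.3461 = 0.005430 L.
At equivalence all the acid is converted to F-; total volume = 0.03678 + 0.005430 = 0.04221 L, so [F-] = 0.001879/0.04221 = 0.04453 M.
Kb = Kw/Ka = 1.0e-14 / 6.8 x 10^-4 = 1.47e-11.
[OH^-] = sqrt(Kb x [F-]) = sqrt(1.47e-11 x 0.04453) = 8.09e-7 M.
pOH = 6.09, so pH = 14.00 - 6.09 = 7.91.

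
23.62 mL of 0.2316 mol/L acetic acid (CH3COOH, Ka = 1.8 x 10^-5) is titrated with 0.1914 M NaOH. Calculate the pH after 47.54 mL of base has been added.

n(acid) = 0.2316 x 0.02362 = 0.005470 mol; n(NaOH) added = 0.1914 x 0.04754 = 0.009099 mol.
Base is in excess by 0.009099 - 0.005470 = 0.003629 mol in a total volume of 0.07116 L.
[OH^-] = 0.003629/0.07116 = 0.05099 M, so pOH = 1.29 and pH = 14.00 - 1.29 = 12.71.

12.71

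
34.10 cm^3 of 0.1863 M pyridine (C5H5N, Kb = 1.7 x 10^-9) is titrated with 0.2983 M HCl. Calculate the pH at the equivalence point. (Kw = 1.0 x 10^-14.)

n(C5H5N) = 0.1863 x 0.03410 = 0.006353 mol; V(HCl) at equivalence = 0.006353/0.2983 = 0.02130 L.
At equivalence the base is fully converted to C5H5NH+; total volume = 0.05540 L, so [C5H5NH+] = 0.006353/0.05540 = 0.1147 M.
Ka(C5H5NH+) = Kw/Kb = 1.0e-14 / 1.7 x 10^-9 = 5.88e-6.
[H^+] = sqrt(Ka x [C5H5NH+]) = sqrt(5.88e-6 x 0.1147) = 0.000821 M.
pH = -log(0.000821) = 3.09.

3.09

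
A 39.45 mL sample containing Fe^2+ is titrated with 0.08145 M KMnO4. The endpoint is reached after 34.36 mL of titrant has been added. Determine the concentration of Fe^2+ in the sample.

0.355 M

n(KMnO4) = 0.08145 x 0.03436 = 0.002799 mol.
From the balanced equation, 1 mol KMnO4 reacts with 5 mol Fe^2+, so n(Fe^2+) = 0.002799 x 5/1 = 0.01399 mol.
[Fe^2+] = 0.01399 / 0.03945 L = 0.355 M.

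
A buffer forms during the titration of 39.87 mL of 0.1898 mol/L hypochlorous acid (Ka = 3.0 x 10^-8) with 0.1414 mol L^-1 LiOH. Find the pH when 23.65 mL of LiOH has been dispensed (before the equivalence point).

Initial n(HClO) = 0.1898 x 0.03987 = 0.007567 mol.
n(LiOH) added = 0.1414 x 0.02365 = 0.003344 mol, converting that many moles of HClO to ClO-.
Remaining n(HClO) = 0.004223 mol; n(ClO-) = 0.003344 mol.
By Henderson-Hasselbalch, pH = pKa + log([A^-]/[HA]) = 7.52 + log(0.003344/0.004223) = 7.52 + (-0.10) = 7.42.

7.42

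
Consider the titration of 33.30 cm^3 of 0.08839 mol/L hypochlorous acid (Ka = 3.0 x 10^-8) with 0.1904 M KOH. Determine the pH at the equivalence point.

10.15

n(HClO) = 0.08839 x 0.03330 = 0.002943 mol; V(KOH) at equivalence = 0.002943/0.1904 = 0.01546 L.
At equivalence all the acid is converted to ClO-; total volume = 0.03330 + 0.01546 = 0.04876 L, so [ClO-] = 0.002943/0.04876 = 0.06037 M.
Kb = Kw/Ka = 1.0e-14 / 3.0 x 10^-8 = 3.33e-7.
[OH^-] = sqrt(Kb x [ClO-]) = sqrt(3.33e-7 x 0.06037) = 0.000142 M.
pOH = 3.85, so pH = 14.00 - 3.85 = 10.15.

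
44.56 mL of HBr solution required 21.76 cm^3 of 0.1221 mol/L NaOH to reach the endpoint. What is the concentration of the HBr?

n(NaOH) delivered = 0.1221 x 0.02176 = 0.002657 mol.
For a 1:1 reaction, n(HBr) = 0.002657 mol.
[HBr] = 0.002657 mol / 0.04456 L = 0.0596 M.

0.0596 M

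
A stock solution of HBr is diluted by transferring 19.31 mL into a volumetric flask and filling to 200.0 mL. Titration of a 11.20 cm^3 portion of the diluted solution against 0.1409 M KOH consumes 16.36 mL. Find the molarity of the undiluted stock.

2.13 M

n(KOH) = 0.1409 x 0.01636 = 0.002305 mol.
n(HBr) in the aliquot = 0.002305 mol.
[diluted HBr] = 0.002305 / 0.01120 = 0.2058 M.
Dilution factor = 200.0/19.31 = 10.36, so [stock] = 0.2058 x 10.36 = 2.13 M.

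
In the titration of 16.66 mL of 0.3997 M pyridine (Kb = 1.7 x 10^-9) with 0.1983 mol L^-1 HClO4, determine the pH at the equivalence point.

3.05

n(C5H5N) = 0.3997 x 0.01666 = 0.006659 mol; V(HClO4) at equivalence = 0.006659/0.1983 = 0.03358 L.
At equivalence the base is fully converted to C5H5NH+; total volume = 0.05024 L, so [C5H5NH+] = 0.006659/0.05024 = 0.1325 M.
Ka(C5H5NH+) = Kw/Kb = 1.0e-14 / 1.7 x 10^-9 = 5.88e-6.
[H^+] = sqrt(Ka x [C5H5NH+]) = sqrt(5.88e-6 x 0.1325) = 0.000883 M.
pH = -log(0.000883) = 3.05.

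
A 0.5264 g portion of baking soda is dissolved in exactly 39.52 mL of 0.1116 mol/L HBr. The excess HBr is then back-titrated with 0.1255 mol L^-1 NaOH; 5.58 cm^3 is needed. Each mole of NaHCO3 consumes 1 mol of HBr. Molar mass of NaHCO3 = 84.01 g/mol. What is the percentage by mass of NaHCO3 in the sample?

59.2%

Total n(HBr) added = 0.1116 x 0.03952 = 0.004410 mol.
n(NaOH) used = 0.1255 x 0.005580 = 0.0007003 mol, which equals the excess n(HBr).
So n(HBr) consumed by the sample = 0.004410 - 0.0007003 = 0.003710 mol.
n(NaHCO3) = 0.003710 / 1 = 0.003710 mol.
mass NaHCO3 = 0.003710 x 84.01 = 0.3117 g, so %NaHCO3 = 0.3117/0.5264 x 100 = 59.2%.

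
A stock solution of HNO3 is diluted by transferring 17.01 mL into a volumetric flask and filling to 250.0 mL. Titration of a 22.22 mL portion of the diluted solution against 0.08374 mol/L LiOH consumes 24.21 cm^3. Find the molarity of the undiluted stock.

1.34 M

n(LiOH) = 0.08374 x 0.02421 = 0.002027 mol.
n(HNO3) in the aliquot = 0.002027 mol.
[diluted HNO3] = 0.002027 / 0.02222 = 0.09124 M.
Dilution factor = 250.0/17.01 = 14.70, so [stock] = 0.09124 x 14.70 = 1.34 M.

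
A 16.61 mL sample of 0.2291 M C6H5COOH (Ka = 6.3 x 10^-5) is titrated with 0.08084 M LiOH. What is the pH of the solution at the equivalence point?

n(C6H5COOH) = 0.2291 x 0.01661 = 0.003805 mol; V(LiOH) at equivalence = 0.003805/0.08084 = 0.04707 L.
At equivalence all the acid is converted to C6H5COO-; total volume = 0.01661 + 0.04707 = 0.06368 L, so [C6H5COO-] = 0.003805/0.06368 = 0.05975 M.
Kb = Kw/Ka = 1.0e-14 / 6.3 x 10^-5 = 1.59e-10.
[OH^-] = sqrt(Kb x [C6H5COO-]) = sqrt(1.59e-10 x 0.05975) = 3.08e-6 M.
pOH = 5.51, so pH = 14.00 - 5.51 = 8.49.

8.49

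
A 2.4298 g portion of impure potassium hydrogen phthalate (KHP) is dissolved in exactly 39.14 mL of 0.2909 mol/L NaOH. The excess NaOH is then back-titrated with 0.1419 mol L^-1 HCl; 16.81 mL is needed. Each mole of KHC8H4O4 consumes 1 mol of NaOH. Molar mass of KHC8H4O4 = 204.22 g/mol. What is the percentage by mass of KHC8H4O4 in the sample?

75.6%

Total n(NaOH) added = 0.2909 x 0.03914 = 0.01139 mol.
n(HCl) used = 0.1419 x 0.01681 = 0.002385 mol, which equals the excess n(NaOH).
So n(NaOH) consumed by the sample = 0.01139 - 0.002385 = 0.009000 mol.
n(KHC8H4O4) = 0.009000 / 1 = 0.009000 mol.
mass KHC8H4O4 = 0.009000 x 204.22 = 1.838 g, so %KHC8H4O4 = 1.838/2.4298 x 100 = 75.6%.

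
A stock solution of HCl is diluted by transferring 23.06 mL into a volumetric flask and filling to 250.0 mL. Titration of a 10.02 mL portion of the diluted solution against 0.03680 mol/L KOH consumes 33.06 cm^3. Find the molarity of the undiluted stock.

1.32 M

n(KOH) = 0.03680 x 0.03306 = 0.001217 mol.
n(HCl) in the aliquot = 0.001217 mol.
[diluted HCl] = 0.001217 / 0.01002 = 0.1214 M.
Dilution factor = 250.0/23.06 = 10.84, so [stock] = 0.1214 x 10.84 = 1.32 M.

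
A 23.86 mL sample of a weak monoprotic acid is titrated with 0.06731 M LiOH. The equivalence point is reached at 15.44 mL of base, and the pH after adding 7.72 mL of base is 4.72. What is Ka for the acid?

7.72 mL is half of the equivalence volume, so this is the half-equivalence point where [HA] = [A^-].
At half-equivalence pH = pKa, so pKa = 4.72.
Ka = 10^(-4.72) = 1.9 x 10^-5.

1.9 x 10^-5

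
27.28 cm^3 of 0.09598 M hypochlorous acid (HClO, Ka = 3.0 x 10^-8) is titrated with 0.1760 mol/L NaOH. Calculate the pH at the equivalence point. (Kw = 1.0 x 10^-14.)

n(HClO) = 0.09598 x 0.02728 = 0.002618 mol; V(NaOH) at equivalence = 0.002618/0.1760 = 0.01488 L.
At equivalence all the acid is converted to ClO-; total volume = 0.02728 + 0.01488 = 0.04216 L, so [ClO-] = 0.002618/0.04216 = 0.06211 M.
Kb = Kw/Ka = 1.0e-14 / 3.0 x 10^-8 = 3.33e-7.
[OH^-] = sqrt(Kb x [ClO-]) = sqrt(3.33e-7 x 0.06211) = 0.000144 M.
pOH = 3.84, so pH = 14.00 - 3.84 = 10.16.

10.16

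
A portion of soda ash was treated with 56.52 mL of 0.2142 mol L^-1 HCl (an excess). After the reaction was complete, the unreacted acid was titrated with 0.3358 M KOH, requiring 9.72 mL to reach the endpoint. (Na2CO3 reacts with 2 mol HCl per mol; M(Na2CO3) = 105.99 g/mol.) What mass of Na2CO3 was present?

0.469 g

Total n(HCl) added = 0.2142 x 0.05652 = 0.01211 mol.
n(KOH) used = 0.3358 x 0.009720 = 0.003264 mol, which equals the excess n(HCl).
So n(HCl) consumed by the sample = 0.01211 - 0.003264 = 0.008843 mol.
n(Na2CO3) = 0.008843 / 2 = 0.004421 mol.
mass = 0.004421 mol x 105.99 g/mol = 0.469 g.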